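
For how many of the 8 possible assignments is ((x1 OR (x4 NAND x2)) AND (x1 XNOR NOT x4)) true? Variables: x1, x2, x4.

Satisfying assignments: (0,0,1), (1,0,0), (1,1,0)
Count: 3 out of 8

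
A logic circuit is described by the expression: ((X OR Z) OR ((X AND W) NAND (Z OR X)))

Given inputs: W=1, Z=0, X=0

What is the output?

Substituting: ((0 OR 0) OR ((0 AND 1) NAND (0 OR 0)))
= 1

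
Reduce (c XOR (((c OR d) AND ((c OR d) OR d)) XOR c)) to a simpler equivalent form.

By XOR self-cancellation ((E XOR v) XOR v = E) then absorption (E AND (E OR v) = E):
= (c OR d)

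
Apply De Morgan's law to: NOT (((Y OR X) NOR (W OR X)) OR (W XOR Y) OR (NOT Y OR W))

NOT ((Y OR X) NOR (W OR X)) AND NOT (W XOR Y) AND NOT (NOT Y OR W)
De Morgan's: NOT(OR of terms) = AND of negations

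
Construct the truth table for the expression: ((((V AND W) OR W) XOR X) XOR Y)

V | W | X | Y | Output
----------------------
0 | 0 | 0 | 0 | 0
0 | 0 | 0 | 1 | 1
0 | 0 | 1 | 0 | 1
0 | 0 | 1 | 1 | 0
0 | 1 | 0 | 0 | 1
0 | 1 | 0 | 1 | 0
0 | 1 | 1 | 0 | 0
0 | 1 | 1 | 1 | 1
1 | 0 | 0 | 0 | 0
1 | 0 | 0 | 1 | 1
1 | 0 | 1 | 0 | 1
1 | 0 | 1 | 1 | 0
1 | 1 | 0 | 0 | 1
1 | 1 | 0 | 1 | 0
1 | 1 | 1 | 0 | 0
1 | 1 | 1 | 1 | 1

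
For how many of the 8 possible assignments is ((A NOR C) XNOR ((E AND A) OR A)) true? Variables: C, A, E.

Satisfying assignments: (1,0,0), (1,0,1)
Count: 2 out of 8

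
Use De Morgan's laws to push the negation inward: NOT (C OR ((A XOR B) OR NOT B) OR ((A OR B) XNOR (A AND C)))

NOT C AND NOT ((A XOR B) OR NOT B) AND NOT ((A OR B) XNOR (A AND C))
De Morgan's: NOT(OR of terms) = AND of negations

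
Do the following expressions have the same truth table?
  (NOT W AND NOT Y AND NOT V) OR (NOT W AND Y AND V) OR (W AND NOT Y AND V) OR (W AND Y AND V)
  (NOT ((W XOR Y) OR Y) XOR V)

Yes, they are equivalent — the two output columns agree on all 8 assignments:
W | Y | V | Expression 1 | Expression 2
---------------------------------------
0 | 0 | 0 | 1 | 1
0 | 0 | 1 | 0 | 0
0 | 1 | 0 | 0 | 0
0 | 1 | 1 | 1 | 1
1 | 0 | 0 | 0 | 0
1 | 0 | 1 | 1 | 1
1 | 1 | 0 | 0 | 0
1 | 1 | 1 | 1 | 1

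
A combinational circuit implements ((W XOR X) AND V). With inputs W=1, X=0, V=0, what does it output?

Substituting: ((1 XOR 0) AND 0)
= 0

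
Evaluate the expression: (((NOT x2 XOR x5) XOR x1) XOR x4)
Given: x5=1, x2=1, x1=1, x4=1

Substituting: (((NOT 1 XOR 1) XOR 1) XOR 1)
= 1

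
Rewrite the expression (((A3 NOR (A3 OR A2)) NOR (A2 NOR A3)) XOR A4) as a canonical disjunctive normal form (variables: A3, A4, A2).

(NOT A3 AND NOT A4 AND A2) OR (NOT A3 AND A4 AND NOT A2) OR (A3 AND NOT A4 AND NOT A2) OR (A3 AND NOT A4 AND A2)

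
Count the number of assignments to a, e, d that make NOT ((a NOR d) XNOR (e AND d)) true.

Satisfying assignments: (0,0,0), (0,1,0), (0,1,1), (1,1,1)
Count: 4 out of 8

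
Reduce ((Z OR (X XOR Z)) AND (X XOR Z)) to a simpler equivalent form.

By absorption (E AND (E OR v) = E):
= (X XOR Z)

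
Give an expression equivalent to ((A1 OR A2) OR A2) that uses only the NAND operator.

((((A1 NAND A1) NAND (A2 NAND A2)) NAND ((A1 NAND A1) NAND (A2 NAND A2))) NAND (A2 NAND A2))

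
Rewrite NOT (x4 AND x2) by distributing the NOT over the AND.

NOT x4 OR NOT x2
De Morgan's: NOT(AND of terms) = OR of negations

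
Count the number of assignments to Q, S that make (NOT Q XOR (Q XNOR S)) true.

Satisfying assignments: (0,1), (1,1)
Count: 2 out of 4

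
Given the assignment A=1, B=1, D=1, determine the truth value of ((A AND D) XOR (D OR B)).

Substituting: ((1 AND 1) XOR (1 OR 1))
= 0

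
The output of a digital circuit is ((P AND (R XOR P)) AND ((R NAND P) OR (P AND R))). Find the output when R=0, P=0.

Substituting: ((0 AND (0 XOR 0)) AND ((0 NAND 0) OR (0 AND 0)))
= 0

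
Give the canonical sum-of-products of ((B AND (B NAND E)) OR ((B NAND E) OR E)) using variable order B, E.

Σm(0, 1, 2, 3) = (NOT B AND NOT E) OR (NOT B AND E) OR (B AND NOT E) OR (B AND E)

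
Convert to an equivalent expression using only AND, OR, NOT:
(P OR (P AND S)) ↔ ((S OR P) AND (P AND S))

((P OR (P AND S)) AND ((S OR P) AND (P AND S))) OR (NOT (P OR (P AND S)) AND NOT ((S OR P) AND (P AND S)))
(Biconditional = both true or both false)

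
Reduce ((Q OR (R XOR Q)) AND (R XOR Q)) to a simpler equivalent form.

By absorption (E AND (E OR v) = E):
= (R XOR Q)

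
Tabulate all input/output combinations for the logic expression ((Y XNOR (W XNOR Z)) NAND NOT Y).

Y | W | Z | Output
------------------
0 | 0 | 0 | 1
0 | 0 | 1 | 0
0 | 1 | 0 | 0
0 | 1 | 1 | 1
1 | 0 | 0 | 1
1 | 0 | 1 | 1
1 | 1 | 0 | 1
1 | 1 | 1 | 1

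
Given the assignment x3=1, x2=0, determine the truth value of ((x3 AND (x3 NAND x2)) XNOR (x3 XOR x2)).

Substituting: ((1 AND (1 NAND 0)) XNOR (1 XOR 0))
= 1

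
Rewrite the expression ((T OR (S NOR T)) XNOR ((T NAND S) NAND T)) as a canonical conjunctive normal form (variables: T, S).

(T OR NOT S) AND (NOT T OR S)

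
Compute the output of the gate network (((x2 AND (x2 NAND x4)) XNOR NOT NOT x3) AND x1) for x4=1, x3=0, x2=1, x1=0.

Substituting: (((1 AND (1 NAND 1)) XNOR NOT NOT 0) AND 0)
= 0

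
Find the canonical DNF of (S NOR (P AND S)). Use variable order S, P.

(NOT S AND NOT P) OR (NOT S AND P)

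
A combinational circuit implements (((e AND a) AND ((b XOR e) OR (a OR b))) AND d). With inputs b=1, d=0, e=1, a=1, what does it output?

Substituting: (((1 AND 1) AND ((1 XOR 1) OR (1 OR 1))) AND 0)
= 0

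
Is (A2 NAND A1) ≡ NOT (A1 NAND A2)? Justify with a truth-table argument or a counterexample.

No. Counterexample: with A2=0, A1=0, Expression 1 = 1 but Expression 2 = 0.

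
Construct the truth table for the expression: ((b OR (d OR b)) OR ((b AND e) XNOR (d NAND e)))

e | b | d | Output
------------------
0 | 0 | 0 | 0
0 | 0 | 1 | 1
0 | 1 | 0 | 1
0 | 1 | 1 | 1
1 | 0 | 0 | 0
1 | 0 | 1 | 1
1 | 1 | 0 | 1
1 | 1 | 1 | 1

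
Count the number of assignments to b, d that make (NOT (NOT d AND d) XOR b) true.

Satisfying assignments: (0,0), (0,1)
Count: 2 out of 4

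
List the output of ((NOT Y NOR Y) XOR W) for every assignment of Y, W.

Y | W | Output
--------------
0 | 0 | 0
0 | 1 | 1
1 | 0 | 0
1 | 1 | 1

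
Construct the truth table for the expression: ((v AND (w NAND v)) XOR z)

w | z | v | Output
------------------
0 | 0 | 0 | 0
0 | 0 | 1 | 1
0 | 1 | 0 | 1
0 | 1 | 1 | 0
1 | 0 | 0 | 0
1 | 0 | 1 | 0
1 | 1 | 0 | 1
1 | 1 | 1 | 1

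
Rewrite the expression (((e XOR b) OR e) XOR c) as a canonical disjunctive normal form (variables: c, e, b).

(NOT c AND NOT e AND b) OR (NOT c AND e AND NOT b) OR (NOT c AND e AND b) OR (c AND NOT e AND NOT b)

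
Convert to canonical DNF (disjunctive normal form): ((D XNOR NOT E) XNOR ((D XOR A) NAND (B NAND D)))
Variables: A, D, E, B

(NOT A AND NOT D AND E AND NOT B) OR (NOT A AND NOT D AND E AND B) OR (NOT A AND D AND NOT E AND B) OR (NOT A AND D AND E AND NOT B) OR (A AND NOT D AND NOT E AND NOT B) OR (A AND NOT D AND NOT E AND B) OR (A AND D AND NOT E AND NOT B) OR (A AND D AND NOT E AND B)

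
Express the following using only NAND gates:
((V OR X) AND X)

((((V NAND V) NAND (X NAND X)) NAND X) NAND (((V NAND V) NAND (X NAND X)) NAND X))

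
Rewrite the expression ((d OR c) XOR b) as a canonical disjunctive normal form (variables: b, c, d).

(NOT b AND NOT c AND d) OR (NOT b AND c AND NOT d) OR (NOT b AND c AND d) OR (b AND NOT c AND NOT d)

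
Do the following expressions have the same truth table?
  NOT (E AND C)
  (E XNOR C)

No. Counterexample: with C=0, E=1, Expression 1 = 1 but Expression 2 = 0.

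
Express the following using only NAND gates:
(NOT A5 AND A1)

(((A5 NAND A5) NAND A1) NAND ((A5 NAND A5) NAND A1))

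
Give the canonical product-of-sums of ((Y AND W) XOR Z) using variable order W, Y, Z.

ΠM(0, 2, 4, 7) = (W OR Y OR Z) AND (W OR NOT Y OR Z) AND (NOT W OR Y OR Z) AND (NOT W OR NOT Y OR NOT Z)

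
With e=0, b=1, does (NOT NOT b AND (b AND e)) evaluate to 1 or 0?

Substituting: (NOT NOT 1 AND (1 AND 0))
= 0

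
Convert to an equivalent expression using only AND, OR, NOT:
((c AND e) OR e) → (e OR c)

NOT ((c AND e) OR e) OR (e OR c)
(Implication elimination: A → B = NOT A OR B)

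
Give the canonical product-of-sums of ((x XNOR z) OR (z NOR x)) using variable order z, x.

ΠM(1, 2) = (z OR NOT x) AND (NOT z OR x)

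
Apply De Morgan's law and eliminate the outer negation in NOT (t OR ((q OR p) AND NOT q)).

NOT t AND NOT ((q OR p) AND NOT q)
De Morgan's: NOT(OR of terms) = AND of negations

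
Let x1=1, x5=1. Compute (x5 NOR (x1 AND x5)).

Substituting: (1 NOR (1 AND 1))
= 0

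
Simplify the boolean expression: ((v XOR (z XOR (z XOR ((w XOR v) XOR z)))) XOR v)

By XOR self-cancellation ((E XOR v) XOR v = E) then XOR self-cancellation ((E XOR v) XOR v = E):
= ((w XOR v) XOR z)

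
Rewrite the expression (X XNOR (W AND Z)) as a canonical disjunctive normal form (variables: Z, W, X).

(NOT Z AND NOT W AND NOT X) OR (NOT Z AND W AND NOT X) OR (Z AND NOT W AND NOT X) OR (Z AND W AND X)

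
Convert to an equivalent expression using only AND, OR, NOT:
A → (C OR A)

NOT A OR (C OR A)
(Implication elimination: A → B = NOT A OR B)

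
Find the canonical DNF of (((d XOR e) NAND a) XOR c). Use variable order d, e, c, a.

(NOT d AND NOT e AND NOT c AND NOT a) OR (NOT d AND NOT e AND NOT c AND a) OR (NOT d AND e AND NOT c AND NOT a) OR (NOT d AND e AND c AND a) OR (d AND NOT e AND NOT c AND NOT a) OR (d AND NOT e AND c AND a) OR (d AND e AND NOT c AND NOT a) OR (d AND e AND NOT c AND a)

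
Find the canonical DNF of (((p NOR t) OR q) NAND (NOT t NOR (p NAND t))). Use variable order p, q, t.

(NOT p AND NOT q AND NOT t) OR (NOT p AND NOT q AND t) OR (NOT p AND q AND NOT t) OR (NOT p AND q AND t) OR (p AND NOT q AND NOT t) OR (p AND NOT q AND t) OR (p AND q AND NOT t)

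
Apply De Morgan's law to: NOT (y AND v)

NOT y OR NOT v
De Morgan's: NOT(AND of terms) = OR of negations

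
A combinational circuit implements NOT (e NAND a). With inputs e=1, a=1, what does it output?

Substituting: NOT (1 NAND 1)
= 1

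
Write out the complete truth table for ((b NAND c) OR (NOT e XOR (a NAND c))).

e | a | c | b | Output
----------------------
0 | 0 | 0 | 0 | 1
0 | 0 | 0 | 1 | 1
0 | 0 | 1 | 0 | 1
0 | 0 | 1 | 1 | 0
0 | 1 | 0 | 0 | 1
0 | 1 | 0 | 1 | 1
0 | 1 | 1 | 0 | 1
0 | 1 | 1 | 1 | 1
1 | 0 | 0 | 0 | 1
1 | 0 | 0 | 1 | 1
1 | 0 | 1 | 0 | 1
1 | 0 | 1 | 1 | 1
1 | 1 | 0 | 0 | 1
1 | 1 | 0 | 1 | 1
1 | 1 | 1 | 0 | 1
1 | 1 | 1 | 1 | 0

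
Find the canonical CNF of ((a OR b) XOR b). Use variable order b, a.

(b OR a) AND (NOT b OR a) AND (NOT b OR NOT a)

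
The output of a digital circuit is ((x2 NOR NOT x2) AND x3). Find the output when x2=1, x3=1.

Substituting: ((1 NOR NOT 1) AND 1)
= 0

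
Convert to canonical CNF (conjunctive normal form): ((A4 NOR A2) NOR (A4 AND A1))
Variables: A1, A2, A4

(A1 OR A2 OR A4) AND (NOT A1 OR A2 OR A4) AND (NOT A1 OR A2 OR NOT A4) AND (NOT A1 OR NOT A2 OR NOT A4)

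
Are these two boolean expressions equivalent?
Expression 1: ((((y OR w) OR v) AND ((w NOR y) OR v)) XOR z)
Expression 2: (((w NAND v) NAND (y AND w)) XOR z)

No. Counterexample: with v=0, w=0, y=0, z=0, Expression 1 = 0 but Expression 2 = 1.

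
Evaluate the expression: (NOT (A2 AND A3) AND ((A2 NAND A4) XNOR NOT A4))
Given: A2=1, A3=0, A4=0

Substituting: (NOT (1 AND 0) AND ((1 NAND 0) XNOR NOT 0))
= 1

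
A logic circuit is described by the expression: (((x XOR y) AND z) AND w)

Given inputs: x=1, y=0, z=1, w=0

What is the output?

Substituting: (((1 XOR 0) AND 1) AND 0)
= 0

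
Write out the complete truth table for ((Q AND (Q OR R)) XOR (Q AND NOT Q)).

R | Q | Output
--------------
0 | 0 | 0
0 | 1 | 1
1 | 0 | 0
1 | 1 | 1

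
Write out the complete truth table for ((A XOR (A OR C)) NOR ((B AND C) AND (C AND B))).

B | A | C | Output
------------------
0 | 0 | 0 | 1
0 | 0 | 1 | 0
0 | 1 | 0 | 1
0 | 1 | 1 | 1
1 | 0 | 0 | 1
1 | 0 | 1 | 0
1 | 1 | 0 | 1
1 | 1 | 1 | 0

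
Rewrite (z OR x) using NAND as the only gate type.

((z NAND z) NAND (x NAND x))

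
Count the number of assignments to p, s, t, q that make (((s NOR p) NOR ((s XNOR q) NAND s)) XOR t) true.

Satisfying assignments: (0,0,1,0), (0,0,1,1), (0,1,0,1), (0,1,1,0), (1,0,1,0), (1,0,1,1), (1,1,0,1), (1,1,1,0)
Count: 8 out of 16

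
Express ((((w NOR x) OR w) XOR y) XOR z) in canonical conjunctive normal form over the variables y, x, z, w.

(y OR x OR NOT z OR w) AND (y OR x OR NOT z OR NOT w) AND (y OR NOT x OR z OR w) AND (y OR NOT x OR NOT z OR NOT w) AND (NOT y OR x OR z OR w) AND (NOT y OR x OR z OR NOT w) AND (NOT y OR NOT x OR z OR NOT w) AND (NOT y OR NOT x OR NOT z OR w)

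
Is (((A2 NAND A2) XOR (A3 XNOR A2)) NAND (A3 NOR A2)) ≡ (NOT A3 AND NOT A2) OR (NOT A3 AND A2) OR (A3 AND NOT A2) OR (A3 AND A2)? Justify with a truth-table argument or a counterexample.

Yes, they are equivalent — the two output columns agree on all 4 assignments:
A3 | A2 | Expression 1 | Expression 2
-------------------------------------
0 | 0 | 1 | 1
0 | 1 | 1 | 1
1 | 0 | 1 | 1
1 | 1 | 1 | 1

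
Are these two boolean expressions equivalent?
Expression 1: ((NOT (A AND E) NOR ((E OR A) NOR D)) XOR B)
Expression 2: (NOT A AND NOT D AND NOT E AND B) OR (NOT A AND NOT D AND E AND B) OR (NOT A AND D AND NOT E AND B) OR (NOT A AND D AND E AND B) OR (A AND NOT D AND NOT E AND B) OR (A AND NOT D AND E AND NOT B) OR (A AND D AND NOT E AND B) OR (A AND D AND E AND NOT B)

Yes, they are equivalent — the two output columns agree on all 16 assignments:
A | D | E | B | Expression 1 | Expression 2
-------------------------------------------
0 | 0 | 0 | 0 | 0 | 0
0 | 0 | 0 | 1 | 1 | 1
0 | 0 | 1 | 0 | 0 | 0
0 | 0 | 1 | 1 | 1 | 1
0 | 1 | 0 | 0 | 0 | 0
0 | 1 | 0 | 1 | 1 | 1
0 | 1 | 1 | 0 | 0 | 0
0 | 1 | 1 | 1 | 1 | 1
1 | 0 | 0 | 0 | 0 | 0
1 | 0 | 0 | 1 | 1 | 1
1 | 0 | 1 | 0 | 1 | 1
1 | 0 | 1 | 1 | 0 | 0
1 | 1 | 0 | 0 | 0 | 0
1 | 1 | 0 | 1 | 1 | 1
1 | 1 | 1 | 0 | 1 | 1
1 | 1 | 1 | 1 | 0 | 0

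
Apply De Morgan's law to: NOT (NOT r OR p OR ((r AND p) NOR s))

r AND NOT p AND NOT ((r AND p) NOR s)
De Morgan's: NOT(OR of terms) = AND of negations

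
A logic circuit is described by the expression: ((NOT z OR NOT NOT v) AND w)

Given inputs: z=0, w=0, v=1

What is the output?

Substituting: ((NOT 0 OR NOT NOT 1) AND 0)
= 0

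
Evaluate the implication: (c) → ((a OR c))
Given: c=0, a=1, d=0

Antecedent (c) = 0; consequent ((a OR c)) = 1.
0 → 1 = 1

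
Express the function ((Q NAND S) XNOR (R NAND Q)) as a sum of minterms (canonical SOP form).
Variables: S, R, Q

Σm(0, 1, 2, 4, 6, 7) = (NOT S AND NOT R AND NOT Q) OR (NOT S AND NOT R AND Q) OR (NOT S AND R AND NOT Q) OR (S AND NOT R AND NOT Q) OR (S AND R AND NOT Q) OR (S AND R AND Q)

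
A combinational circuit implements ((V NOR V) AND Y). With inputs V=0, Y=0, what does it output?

Substituting: ((0 NOR 0) AND 0)
= 0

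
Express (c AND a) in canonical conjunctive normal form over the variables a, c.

(a OR c) AND (a OR NOT c) AND (NOT a OR c)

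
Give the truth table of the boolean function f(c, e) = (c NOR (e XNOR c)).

c | e | Output
--------------
0 | 0 | 0
0 | 1 | 1
1 | 0 | 0
1 | 1 | 0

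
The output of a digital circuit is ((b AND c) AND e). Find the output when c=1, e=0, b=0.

Substituting: ((0 AND 1) AND 0)
= 0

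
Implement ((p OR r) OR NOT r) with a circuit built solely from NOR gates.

((((p NOR r) NOR (p NOR r)) NOR (r NOR r)) NOR (((p NOR r) NOR (p NOR r)) NOR (r NOR r)))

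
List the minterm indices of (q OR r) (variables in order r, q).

Σm(1, 2, 3) = (NOT r AND q) OR (r AND NOT q) OR (r AND q)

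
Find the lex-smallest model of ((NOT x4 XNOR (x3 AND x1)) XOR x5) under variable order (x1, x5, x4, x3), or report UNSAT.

x1=0, x5=0, x4=1, x3=0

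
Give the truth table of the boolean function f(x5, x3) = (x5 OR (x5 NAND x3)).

x5 | x3 | Output
----------------
0 | 0 | 1
0 | 1 | 1
1 | 0 | 1
1 | 1 | 1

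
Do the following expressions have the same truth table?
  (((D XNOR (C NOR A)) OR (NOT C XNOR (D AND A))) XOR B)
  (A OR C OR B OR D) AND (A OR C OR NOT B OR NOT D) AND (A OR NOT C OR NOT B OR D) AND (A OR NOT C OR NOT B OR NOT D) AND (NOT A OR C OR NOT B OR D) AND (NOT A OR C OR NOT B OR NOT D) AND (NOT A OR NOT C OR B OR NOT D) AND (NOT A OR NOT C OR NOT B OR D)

Yes, they are equivalent — the two output columns agree on all 16 assignments:
A | C | B | D | Expression 1 | Expression 2
-------------------------------------------
0 | 0 | 0 | 0 | 0 | 0
0 | 0 | 0 | 1 | 1 | 1
0 | 0 | 1 | 0 | 1 | 1
0 | 0 | 1 | 1 | 0 | 0
0 | 1 | 0 | 0 | 1 | 1
0 | 1 | 0 | 1 | 1 | 1
0 | 1 | 1 | 0 | 0 | 0
0 | 1 | 1 | 1 | 0 | 0
1 | 0 | 0 | 0 | 1 | 1
1 | 0 | 0 | 1 | 1 | 1
1 | 0 | 1 | 0 | 0 | 0
1 | 0 | 1 | 1 | 0 | 0
1 | 1 | 0 | 0 | 1 | 1
1 | 1 | 0 | 1 | 0 | 0
1 | 1 | 1 | 0 | 0 | 0
1 | 1 | 1 | 1 | 1 | 1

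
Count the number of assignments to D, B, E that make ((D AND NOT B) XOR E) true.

Satisfying assignments: (0,0,1), (0,1,1), (1,0,0), (1,1,1)
Count: 4 out of 8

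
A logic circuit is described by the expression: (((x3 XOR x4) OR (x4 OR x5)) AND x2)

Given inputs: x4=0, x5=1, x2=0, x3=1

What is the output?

Substituting: (((1 XOR 0) OR (0 OR 1)) AND 0)
= 0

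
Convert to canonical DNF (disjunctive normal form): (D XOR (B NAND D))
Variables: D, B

(NOT D AND NOT B) OR (NOT D AND B) OR (D AND B)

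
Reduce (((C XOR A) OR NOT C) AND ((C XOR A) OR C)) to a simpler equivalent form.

By distribution ((E OR v) AND (E OR NOT v) = E):
= (C XOR A)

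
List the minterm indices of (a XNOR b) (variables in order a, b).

Σm(0, 3) = (NOT a AND NOT b) OR (a AND b)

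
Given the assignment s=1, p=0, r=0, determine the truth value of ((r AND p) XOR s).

Substituting: ((0 AND 0) XOR 1)
= 1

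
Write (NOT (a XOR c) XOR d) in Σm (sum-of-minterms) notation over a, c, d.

Σm(0, 3, 5, 6) = (NOT a AND NOT c AND NOT d) OR (NOT a AND c AND d) OR (a AND NOT c AND d) OR (a AND c AND NOT d)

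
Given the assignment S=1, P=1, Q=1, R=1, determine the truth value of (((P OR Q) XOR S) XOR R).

Substituting: (((1 OR 1) XOR 1) XOR 1)
= 1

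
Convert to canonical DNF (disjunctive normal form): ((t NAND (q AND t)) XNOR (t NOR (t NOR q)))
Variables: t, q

(NOT t AND q) OR (t AND q)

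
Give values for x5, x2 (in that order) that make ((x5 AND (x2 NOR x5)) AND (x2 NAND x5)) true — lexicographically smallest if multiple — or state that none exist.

UNSATISFIABLE - no assignment makes this expression true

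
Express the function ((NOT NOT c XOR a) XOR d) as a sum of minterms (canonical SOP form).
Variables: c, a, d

Σm(1, 2, 4, 7) = (NOT c AND NOT a AND d) OR (NOT c AND a AND NOT d) OR (c AND NOT a AND NOT d) OR (c AND a AND d)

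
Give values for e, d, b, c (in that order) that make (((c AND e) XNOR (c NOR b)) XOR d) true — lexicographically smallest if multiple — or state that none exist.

e=0, d=0, b=0, c=1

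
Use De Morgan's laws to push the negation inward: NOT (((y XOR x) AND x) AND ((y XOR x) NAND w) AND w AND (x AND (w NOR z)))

NOT ((y XOR x) AND x) OR NOT ((y XOR x) NAND w) OR NOT w OR NOT (x AND (w NOR z))
De Morgan's: NOT(AND of terms) = OR of negations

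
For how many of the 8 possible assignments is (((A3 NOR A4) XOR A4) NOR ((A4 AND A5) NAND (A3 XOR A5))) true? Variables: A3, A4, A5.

No assignment satisfies the expression.
Count: 0 out of 8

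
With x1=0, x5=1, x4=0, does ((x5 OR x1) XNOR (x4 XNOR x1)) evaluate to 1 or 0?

Substituting: ((1 OR 0) XNOR (0 XNOR 0))
= 1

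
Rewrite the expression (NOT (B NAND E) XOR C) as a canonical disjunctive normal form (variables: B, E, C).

(NOT B AND NOT E AND C) OR (NOT B AND E AND C) OR (B AND NOT E AND C) OR (B AND E AND NOT C)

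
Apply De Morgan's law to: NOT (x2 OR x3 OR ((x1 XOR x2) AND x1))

NOT x2 AND NOT x3 AND NOT ((x1 XOR x2) AND x1)
De Morgan's: NOT(OR of terms) = AND of negations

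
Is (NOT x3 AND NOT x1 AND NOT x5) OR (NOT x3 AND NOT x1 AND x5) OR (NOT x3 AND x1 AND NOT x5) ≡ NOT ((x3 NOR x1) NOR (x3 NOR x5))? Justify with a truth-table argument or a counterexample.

Yes, they are equivalent — the two output columns agree on all 8 assignments:
x3 | x1 | x5 | Expression 1 | Expression 2
------------------------------------------
0 | 0 | 0 | 1 | 1
0 | 0 | 1 | 1 | 1
0 | 1 | 0 | 1 | 1
0 | 1 | 1 | 0 | 0
1 | 0 | 0 | 0 | 0
1 | 0 | 1 | 0 | 0
1 | 1 | 0 | 0 | 0
1 | 1 | 1 | 0 | 0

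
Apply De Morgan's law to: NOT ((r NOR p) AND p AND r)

NOT (r NOR p) OR NOT p OR NOT r
De Morgan's: NOT(AND of terms) = OR of negations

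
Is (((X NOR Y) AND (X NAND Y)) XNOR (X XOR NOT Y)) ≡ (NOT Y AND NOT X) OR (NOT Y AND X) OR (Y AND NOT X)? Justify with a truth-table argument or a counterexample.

Yes, they are equivalent — the two output columns agree on all 4 assignments:
Y | X | Expression 1 | Expression 2
-----------------------------------
0 | 0 | 1 | 1
0 | 1 | 1 | 1
1 | 0 | 1 | 1
1 | 1 | 0 | 0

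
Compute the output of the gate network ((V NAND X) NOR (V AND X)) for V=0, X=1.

Substituting: ((0 NAND 1) NOR (0 AND 1))
= 0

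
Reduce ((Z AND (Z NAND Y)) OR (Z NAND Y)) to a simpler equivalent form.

By absorption (E OR (E AND v) = E):
= (Z NAND Y)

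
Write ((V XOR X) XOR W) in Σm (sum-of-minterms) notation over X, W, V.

Σm(1, 2, 4, 7) = (NOT X AND NOT W AND V) OR (NOT X AND W AND NOT V) OR (X AND NOT W AND NOT V) OR (X AND W AND V)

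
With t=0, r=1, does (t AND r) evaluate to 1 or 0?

Substituting: (0 AND 1)
= 0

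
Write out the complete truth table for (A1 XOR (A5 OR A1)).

A1 | A5 | Output
----------------
0 | 0 | 0
0 | 1 | 1
1 | 0 | 0
1 | 1 | 0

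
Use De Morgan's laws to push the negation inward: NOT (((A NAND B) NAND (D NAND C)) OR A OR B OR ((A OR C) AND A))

NOT ((A NAND B) NAND (D NAND C)) AND NOT A AND NOT B AND NOT ((A OR C) AND A)
De Morgan's: NOT(OR of terms) = AND of negations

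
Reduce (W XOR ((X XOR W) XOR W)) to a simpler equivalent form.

By XOR self-cancellation ((E XOR v) XOR v = E):
= (X XOR W)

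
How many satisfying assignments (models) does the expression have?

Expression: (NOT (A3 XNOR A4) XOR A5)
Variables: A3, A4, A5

Satisfying assignments: (0,0,1), (0,1,0), (1,0,0), (1,1,1)
Count: 4 out of 8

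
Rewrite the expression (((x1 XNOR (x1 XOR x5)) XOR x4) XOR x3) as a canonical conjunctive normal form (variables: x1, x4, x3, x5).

(x1 OR x4 OR x3 OR NOT x5) AND (x1 OR x4 OR NOT x3 OR x5) AND (x1 OR NOT x4 OR x3 OR x5) AND (x1 OR NOT x4 OR NOT x3 OR NOT x5) AND (NOT x1 OR x4 OR x3 OR NOT x5) AND (NOT x1 OR x4 OR NOT x3 OR x5) AND (NOT x1 OR NOT x4 OR x3 OR x5) AND (NOT x1 OR NOT x4 OR NOT x3 OR NOT x5)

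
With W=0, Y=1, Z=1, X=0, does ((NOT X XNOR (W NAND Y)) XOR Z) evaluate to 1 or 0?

Substituting: ((NOT 0 XNOR (0 NAND 1)) XOR 1)
= 0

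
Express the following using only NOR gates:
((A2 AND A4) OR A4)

((((A2 NOR A2) NOR (A4 NOR A4)) NOR A4) NOR (((A2 NOR A2) NOR (A4 NOR A4)) NOR A4))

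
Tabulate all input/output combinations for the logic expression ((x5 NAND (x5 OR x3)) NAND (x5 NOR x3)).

x5 | x3 | Output
----------------
0 | 0 | 0
0 | 1 | 1
1 | 0 | 1
1 | 1 | 1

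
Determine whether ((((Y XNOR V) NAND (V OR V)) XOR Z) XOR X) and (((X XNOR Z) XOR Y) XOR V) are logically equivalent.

No. Counterexample: with Z=0, Y=0, V=1, X=0, Expression 1 = 1 but Expression 2 = 0.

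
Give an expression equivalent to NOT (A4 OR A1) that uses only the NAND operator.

(((A4 NAND A4) NAND (A1 NAND A1)) NAND ((A4 NAND A4) NAND (A1 NAND A1)))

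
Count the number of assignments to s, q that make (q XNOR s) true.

Satisfying assignments: (0,0), (1,1)
Count: 2 out of 4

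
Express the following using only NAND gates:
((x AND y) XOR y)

((((x NAND y) NAND (x NAND y)) NAND (((x NAND y) NAND (x NAND y)) NAND y)) NAND (y NAND (((x NAND y) NAND (x NAND y)) NAND y)))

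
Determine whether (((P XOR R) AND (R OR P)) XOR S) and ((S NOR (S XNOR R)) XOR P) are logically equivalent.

No. Counterexample: with P=0, R=0, S=1, Expression 1 = 1 but Expression 2 = 0.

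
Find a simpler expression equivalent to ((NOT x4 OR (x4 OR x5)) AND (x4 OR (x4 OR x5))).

By distribution ((E OR v) AND (E OR NOT v) = E):
= (x4 OR x5)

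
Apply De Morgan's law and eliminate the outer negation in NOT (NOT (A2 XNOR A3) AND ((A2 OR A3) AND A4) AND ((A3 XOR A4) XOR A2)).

(A2 XNOR A3) OR NOT ((A2 OR A3) AND A4) OR NOT ((A3 XOR A4) XOR A2)
De Morgan's: NOT(AND of terms) = OR of negations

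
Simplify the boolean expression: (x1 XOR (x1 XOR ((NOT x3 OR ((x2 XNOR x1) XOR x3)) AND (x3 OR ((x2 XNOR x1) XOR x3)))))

By XOR self-cancellation ((E XOR v) XOR v = E) then distribution ((E OR v) AND (E OR NOT v) = E):
= ((x2 XNOR x1) XOR x3)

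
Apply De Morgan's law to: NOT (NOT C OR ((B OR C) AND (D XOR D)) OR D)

C AND NOT ((B OR C) AND (D XOR D)) AND NOT D
De Morgan's: NOT(OR of terms) = AND of negations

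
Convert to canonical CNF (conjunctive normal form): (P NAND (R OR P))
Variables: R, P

(R OR NOT P) AND (NOT R OR NOT P)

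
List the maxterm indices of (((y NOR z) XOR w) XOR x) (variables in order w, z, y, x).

ΠM(1, 2, 4, 6, 8, 11, 13, 15) = (w OR z OR y OR NOT x) AND (w OR z OR NOT y OR x) AND (w OR NOT z OR y OR x) AND (w OR NOT z OR NOT y OR x) AND (NOT w OR z OR y OR x) AND (NOT w OR z OR NOT y OR NOT x) AND (NOT w OR NOT z OR y OR NOT x) AND (NOT w OR NOT z OR NOT y OR NOT x)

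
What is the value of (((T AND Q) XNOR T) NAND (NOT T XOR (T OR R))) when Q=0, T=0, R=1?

Substituting: (((0 AND 0) XNOR 0) NAND (NOT 0 XOR (0 OR 1)))
= 1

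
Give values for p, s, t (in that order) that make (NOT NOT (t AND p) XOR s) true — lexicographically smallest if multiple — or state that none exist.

p=0, s=1, t=0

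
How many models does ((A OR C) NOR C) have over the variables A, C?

Satisfying assignments: (0,0)
Count: 1 out of 4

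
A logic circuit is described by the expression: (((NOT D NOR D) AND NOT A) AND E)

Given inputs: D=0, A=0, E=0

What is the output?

Substituting: (((NOT 0 NOR 0) AND NOT 0) AND 0)
= 0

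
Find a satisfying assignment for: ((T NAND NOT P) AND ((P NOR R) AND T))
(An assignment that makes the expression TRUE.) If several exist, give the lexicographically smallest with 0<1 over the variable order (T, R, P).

UNSATISFIABLE - no assignment makes this expression true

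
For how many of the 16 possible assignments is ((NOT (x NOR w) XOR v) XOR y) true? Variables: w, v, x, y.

Satisfying assignments: (0,0,0,1), (0,0,1,0), (0,1,0,0), (0,1,1,1), (1,0,0,0), (1,0,1,0), (1,1,0,1), (1,1,1,1)
Count: 8 out of 16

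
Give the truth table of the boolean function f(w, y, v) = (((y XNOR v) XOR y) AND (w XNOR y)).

w | y | v | Output
------------------
0 | 0 | 0 | 1
0 | 0 | 1 | 0
0 | 1 | 0 | 0
0 | 1 | 1 | 0
1 | 0 | 0 | 0
1 | 0 | 1 | 0
1 | 1 | 0 | 1
1 | 1 | 1 | 0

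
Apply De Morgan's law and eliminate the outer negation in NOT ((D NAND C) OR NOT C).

NOT (D NAND C) AND C
De Morgan's: NOT(OR of terms) = AND of negations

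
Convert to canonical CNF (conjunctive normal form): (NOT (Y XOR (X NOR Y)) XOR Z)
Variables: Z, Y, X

(Z OR Y OR X) AND (Z OR NOT Y OR X) AND (Z OR NOT Y OR NOT X) AND (NOT Z OR Y OR NOT X)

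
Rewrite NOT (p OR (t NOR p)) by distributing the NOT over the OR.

NOT p AND NOT (t NOR p)
De Morgan's: NOT(OR of terms) = AND of negations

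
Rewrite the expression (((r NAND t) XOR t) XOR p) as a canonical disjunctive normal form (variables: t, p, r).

(NOT t AND NOT p AND NOT r) OR (NOT t AND NOT p AND r) OR (t AND NOT p AND r) OR (t AND p AND NOT r)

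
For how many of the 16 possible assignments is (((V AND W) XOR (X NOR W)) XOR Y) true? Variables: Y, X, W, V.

Satisfying assignments: (0,0,0,0), (0,0,0,1), (0,0,1,1), (0,1,1,1), (1,0,1,0), (1,1,0,0), (1,1,0,1), (1,1,1,0)
Count: 8 out of 16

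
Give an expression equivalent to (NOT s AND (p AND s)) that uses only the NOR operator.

(((s NOR s) NOR (s NOR s)) NOR (((p NOR p) NOR (s NOR s)) NOR ((p NOR p) NOR (s NOR s))))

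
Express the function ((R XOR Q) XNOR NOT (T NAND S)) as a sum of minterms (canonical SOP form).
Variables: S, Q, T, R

Σm(0, 2, 5, 7, 8, 11, 13, 14) = (NOT S AND NOT Q AND NOT T AND NOT R) OR (NOT S AND NOT Q AND T AND NOT R) OR (NOT S AND Q AND NOT T AND R) OR (NOT S AND Q AND T AND R) OR (S AND NOT Q AND NOT T AND NOT R) OR (S AND NOT Q AND T AND R) OR (S AND Q AND NOT T AND R) OR (S AND Q AND T AND NOT R)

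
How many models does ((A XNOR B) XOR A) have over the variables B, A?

Satisfying assignments: (0,0), (0,1)
Count: 2 out of 4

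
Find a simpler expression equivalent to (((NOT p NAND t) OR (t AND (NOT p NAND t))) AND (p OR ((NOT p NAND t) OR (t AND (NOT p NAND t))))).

By absorption (E AND (E OR v) = E) then absorption (E OR (E AND v) = E):
= (NOT p NAND t)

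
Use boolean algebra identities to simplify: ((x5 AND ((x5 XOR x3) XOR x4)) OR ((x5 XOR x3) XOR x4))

By absorption (E OR (E AND v) = E):
= ((x5 XOR x3) XOR x4)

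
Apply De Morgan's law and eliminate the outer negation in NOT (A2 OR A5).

NOT A2 AND NOT A5
De Morgan's: NOT(OR of terms) = AND of negations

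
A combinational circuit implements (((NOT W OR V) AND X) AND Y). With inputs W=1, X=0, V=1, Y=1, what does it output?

Substituting: (((NOT 1 OR 1) AND 0) AND 1)
= 0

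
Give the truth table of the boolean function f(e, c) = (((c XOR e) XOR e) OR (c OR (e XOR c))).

e | c | Output
--------------
0 | 0 | 0
0 | 1 | 1
1 | 0 | 1
1 | 1 | 1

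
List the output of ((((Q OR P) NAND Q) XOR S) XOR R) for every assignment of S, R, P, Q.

S | R | P | Q | Output
----------------------
0 | 0 | 0 | 0 | 1
0 | 0 | 0 | 1 | 0
0 | 0 | 1 | 0 | 1
0 | 0 | 1 | 1 | 0
0 | 1 | 0 | 0 | 0
0 | 1 | 0 | 1 | 1
0 | 1 | 1 | 0 | 0
0 | 1 | 1 | 1 | 1
1 | 0 | 0 | 0 | 0
1 | 0 | 0 | 1 | 1
1 | 0 | 1 | 0 | 0
1 | 0 | 1 | 1 | 1
1 | 1 | 0 | 0 | 1
1 | 1 | 0 | 1 | 0
1 | 1 | 1 | 0 | 1
1 | 1 | 1 | 1 | 0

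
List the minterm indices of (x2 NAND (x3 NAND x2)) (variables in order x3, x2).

Σm(0, 2, 3) = (NOT x3 AND NOT x2) OR (x3 AND NOT x2) OR (x3 AND x2)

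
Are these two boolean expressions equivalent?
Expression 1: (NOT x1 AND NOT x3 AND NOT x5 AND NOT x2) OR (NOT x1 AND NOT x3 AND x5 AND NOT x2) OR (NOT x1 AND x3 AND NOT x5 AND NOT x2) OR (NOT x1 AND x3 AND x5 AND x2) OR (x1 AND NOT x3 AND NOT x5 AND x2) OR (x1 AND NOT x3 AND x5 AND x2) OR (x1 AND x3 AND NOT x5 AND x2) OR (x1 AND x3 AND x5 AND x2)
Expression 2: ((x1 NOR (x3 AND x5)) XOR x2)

Yes, they are equivalent — the two output columns agree on all 16 assignments:
x1 | x3 | x5 | x2 | Expression 1 | Expression 2
-----------------------------------------------
0 | 0 | 0 | 0 | 1 | 1
0 | 0 | 0 | 1 | 0 | 0
0 | 0 | 1 | 0 | 1 | 1
0 | 0 | 1 | 1 | 0 | 0
0 | 1 | 0 | 0 | 1 | 1
0 | 1 | 0 | 1 | 0 | 0
0 | 1 | 1 | 0 | 0 | 0
0 | 1 | 1 | 1 | 1 | 1
1 | 0 | 0 | 0 | 0 | 0
1 | 0 | 0 | 1 | 1 | 1
1 | 0 | 1 | 0 | 0 | 0
1 | 0 | 1 | 1 | 1 | 1
1 | 1 | 0 | 0 | 0 | 0
1 | 1 | 0 | 1 | 1 | 1
1 | 1 | 1 | 0 | 0 | 0
1 | 1 | 1 | 1 | 1 | 1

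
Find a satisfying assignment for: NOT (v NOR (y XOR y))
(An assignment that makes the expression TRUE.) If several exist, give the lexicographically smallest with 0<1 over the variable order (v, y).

v=1, y=0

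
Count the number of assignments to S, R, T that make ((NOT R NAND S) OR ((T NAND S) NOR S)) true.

Satisfying assignments: (0,0,0), (0,0,1), (0,1,0), (0,1,1), (1,1,0), (1,1,1)
Count: 6 out of 8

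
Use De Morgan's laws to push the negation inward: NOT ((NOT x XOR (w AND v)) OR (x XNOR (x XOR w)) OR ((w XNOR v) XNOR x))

NOT (NOT x XOR (w AND v)) AND NOT (x XNOR (x XOR w)) AND NOT ((w XNOR v) XNOR x)
De Morgan's: NOT(OR of terms) = AND of negations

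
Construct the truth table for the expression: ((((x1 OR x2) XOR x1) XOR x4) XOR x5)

x1 | x4 | x2 | x5 | Output
--------------------------
0 | 0 | 0 | 0 | 0
0 | 0 | 0 | 1 | 1
0 | 0 | 1 | 0 | 1
0 | 0 | 1 | 1 | 0
0 | 1 | 0 | 0 | 1
0 | 1 | 0 | 1 | 0
0 | 1 | 1 | 0 | 0
0 | 1 | 1 | 1 | 1
1 | 0 | 0 | 0 | 0
1 | 0 | 0 | 1 | 1
1 | 0 | 1 | 0 | 0
1 | 0 | 1 | 1 | 1
1 | 1 | 0 | 0 | 1
1 | 1 | 0 | 1 | 0
1 | 1 | 1 | 0 | 1
1 | 1 | 1 | 1 | 0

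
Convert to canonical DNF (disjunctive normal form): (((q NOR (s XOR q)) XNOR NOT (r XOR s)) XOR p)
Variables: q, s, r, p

(NOT q AND NOT s AND NOT r AND NOT p) OR (NOT q AND NOT s AND r AND p) OR (NOT q AND s AND NOT r AND NOT p) OR (NOT q AND s AND r AND p) OR (q AND NOT s AND NOT r AND p) OR (q AND NOT s AND r AND NOT p) OR (q AND s AND NOT r AND NOT p) OR (q AND s AND r AND p)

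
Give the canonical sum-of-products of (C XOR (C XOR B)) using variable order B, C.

Σm(2, 3) = (B AND NOT C) OR (B AND C)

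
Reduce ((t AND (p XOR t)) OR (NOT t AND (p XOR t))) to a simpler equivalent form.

By distribution ((E AND v) OR (E AND NOT v) = E):
= (p XOR t)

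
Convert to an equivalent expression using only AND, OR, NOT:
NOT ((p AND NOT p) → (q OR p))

(p AND NOT p) AND NOT (q OR p)
(Negated implication: NOT(A → B) = A AND NOT B)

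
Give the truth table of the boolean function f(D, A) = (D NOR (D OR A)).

D | A | Output
--------------
0 | 0 | 1
0 | 1 | 0
1 | 0 | 0
1 | 1 | 0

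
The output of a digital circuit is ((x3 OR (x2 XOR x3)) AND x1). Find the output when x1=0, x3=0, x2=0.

Substituting: ((0 OR (0 XOR 0)) AND 0)
= 0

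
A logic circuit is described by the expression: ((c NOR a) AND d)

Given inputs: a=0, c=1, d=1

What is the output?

Substituting: ((1 NOR 0) AND 1)
= 0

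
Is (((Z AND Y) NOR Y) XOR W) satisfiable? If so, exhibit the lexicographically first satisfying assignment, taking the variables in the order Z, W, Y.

Z=0, W=0, Y=0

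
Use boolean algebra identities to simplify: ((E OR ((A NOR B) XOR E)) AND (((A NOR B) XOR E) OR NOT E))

By distribution ((E OR v) AND (E OR NOT v) = E):
= ((A NOR B) XOR E)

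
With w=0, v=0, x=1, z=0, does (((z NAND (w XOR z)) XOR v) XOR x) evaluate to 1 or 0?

Substituting: (((0 NAND (0 XOR 0)) XOR 0) XOR 1)
= 0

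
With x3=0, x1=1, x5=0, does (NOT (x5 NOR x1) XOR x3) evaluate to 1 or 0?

Substituting: (NOT (0 NOR 1) XOR 0)
= 1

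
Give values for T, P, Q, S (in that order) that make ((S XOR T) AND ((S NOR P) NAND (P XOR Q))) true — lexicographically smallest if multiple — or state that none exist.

T=0, P=0, Q=0, S=1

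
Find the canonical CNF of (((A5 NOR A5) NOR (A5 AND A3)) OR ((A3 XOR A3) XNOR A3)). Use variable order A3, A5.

(NOT A3 OR A5) AND (NOT A3 OR NOT A5)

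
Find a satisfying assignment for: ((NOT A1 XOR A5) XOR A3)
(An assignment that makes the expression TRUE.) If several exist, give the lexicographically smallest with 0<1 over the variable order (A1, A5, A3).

A1=0, A5=0, A3=0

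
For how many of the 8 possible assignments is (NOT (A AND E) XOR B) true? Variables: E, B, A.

Satisfying assignments: (0,0,0), (0,0,1), (1,0,0), (1,1,1)
Count: 4 out of 8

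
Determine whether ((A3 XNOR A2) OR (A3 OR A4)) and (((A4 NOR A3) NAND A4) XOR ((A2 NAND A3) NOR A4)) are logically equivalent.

No. Counterexample: with A2=1, A3=0, A4=0, Expression 1 = 0 but Expression 2 = 1.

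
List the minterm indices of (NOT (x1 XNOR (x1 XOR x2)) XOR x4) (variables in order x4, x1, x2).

Σm(1, 3, 4, 6) = (NOT x4 AND NOT x1 AND x2) OR (NOT x4 AND x1 AND x2) OR (x4 AND NOT x1 AND NOT x2) OR (x4 AND x1 AND NOT x2)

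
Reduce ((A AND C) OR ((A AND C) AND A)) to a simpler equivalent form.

By absorption (E OR (E AND v) = E):
= (A AND C)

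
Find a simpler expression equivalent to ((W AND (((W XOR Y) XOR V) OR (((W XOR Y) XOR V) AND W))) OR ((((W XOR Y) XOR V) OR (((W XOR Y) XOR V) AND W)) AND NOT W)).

By distribution ((E AND v) OR (E AND NOT v) = E) then absorption (E OR (E AND v) = E):
= ((W XOR Y) XOR V)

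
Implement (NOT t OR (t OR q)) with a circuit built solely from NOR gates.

(((t NOR t) NOR ((t NOR q) NOR (t NOR q))) NOR ((t NOR t) NOR ((t NOR q) NOR (t NOR q))))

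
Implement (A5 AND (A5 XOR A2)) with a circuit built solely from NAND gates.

((A5 NAND ((A5 NAND (A5 NAND A2)) NAND (A2 NAND (A5 NAND A2)))) NAND (A5 NAND ((A5 NAND (A5 NAND A2)) NAND (A2 NAND (A5 NAND A2)))))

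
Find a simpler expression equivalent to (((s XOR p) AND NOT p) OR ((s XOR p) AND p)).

By distribution ((E AND v) OR (E AND NOT v) = E):
= (s XOR p)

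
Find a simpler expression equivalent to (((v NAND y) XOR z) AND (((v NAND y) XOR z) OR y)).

By absorption (E AND (E OR v) = E):
= ((v NAND y) XOR z)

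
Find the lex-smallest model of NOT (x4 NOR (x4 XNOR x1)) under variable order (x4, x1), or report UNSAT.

x4=0, x1=0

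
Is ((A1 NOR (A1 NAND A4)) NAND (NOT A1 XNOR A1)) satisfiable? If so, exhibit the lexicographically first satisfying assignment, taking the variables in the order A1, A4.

A1=0, A4=0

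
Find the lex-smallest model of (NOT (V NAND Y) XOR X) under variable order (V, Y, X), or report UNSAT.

V=0, Y=0, X=1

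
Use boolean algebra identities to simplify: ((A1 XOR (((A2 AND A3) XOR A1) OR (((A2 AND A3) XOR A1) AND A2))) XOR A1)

By XOR self-cancellation ((E XOR v) XOR v = E) then absorption (E OR (E AND v) = E):
= ((A2 AND A3) XOR A1)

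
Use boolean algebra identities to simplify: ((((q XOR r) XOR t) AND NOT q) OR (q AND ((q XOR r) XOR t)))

By distribution ((E AND v) OR (E AND NOT v) = E):
= ((q XOR r) XOR t)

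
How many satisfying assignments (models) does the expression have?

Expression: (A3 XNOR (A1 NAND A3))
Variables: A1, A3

Satisfying assignments: (0,1)
Count: 1 out of 4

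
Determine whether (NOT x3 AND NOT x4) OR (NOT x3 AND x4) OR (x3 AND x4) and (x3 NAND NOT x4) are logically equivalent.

Yes, they are equivalent — the two output columns agree on all 4 assignments:
x3 | x4 | Expression 1 | Expression 2
-------------------------------------
0 | 0 | 1 | 1
0 | 1 | 1 | 1
1 | 0 | 0 | 0
1 | 1 | 1 | 1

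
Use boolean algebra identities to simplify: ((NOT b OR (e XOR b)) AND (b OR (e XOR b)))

By distribution ((E OR v) AND (E OR NOT v) = E):
= (e XOR b)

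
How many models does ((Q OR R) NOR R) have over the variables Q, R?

Satisfying assignments: (0,0)
Count: 1 out of 4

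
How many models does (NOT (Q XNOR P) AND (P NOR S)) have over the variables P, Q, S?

Satisfying assignments: (0,1,0)
Count: 1 out of 8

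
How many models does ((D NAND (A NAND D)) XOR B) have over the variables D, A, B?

Satisfying assignments: (0,0,0), (0,1,0), (1,0,1), (1,1,0)
Count: 4 out of 8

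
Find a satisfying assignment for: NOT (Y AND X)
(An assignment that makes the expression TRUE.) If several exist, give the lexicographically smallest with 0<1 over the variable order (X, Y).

X=0, Y=0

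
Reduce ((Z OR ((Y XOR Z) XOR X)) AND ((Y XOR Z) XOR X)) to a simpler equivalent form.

By absorption (E AND (E OR v) = E):
= ((Y XOR Z) XOR X)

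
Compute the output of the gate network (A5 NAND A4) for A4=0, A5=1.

Substituting: (1 NAND 0)
= 1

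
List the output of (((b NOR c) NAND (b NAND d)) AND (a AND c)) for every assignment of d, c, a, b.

d | c | a | b | Output
----------------------
0 | 0 | 0 | 0 | 0
0 | 0 | 0 | 1 | 0
0 | 0 | 1 | 0 | 0
0 | 0 | 1 | 1 | 0
0 | 1 | 0 | 0 | 0
0 | 1 | 0 | 1 | 0
0 | 1 | 1 | 0 | 1
0 | 1 | 1 | 1 | 1
1 | 0 | 0 | 0 | 0
1 | 0 | 0 | 1 | 0
1 | 0 | 1 | 0 | 0
1 | 0 | 1 | 1 | 0
1 | 1 | 0 | 0 | 0
1 | 1 | 0 | 1 | 0
1 | 1 | 1 | 0 | 1
1 | 1 | 1 | 1 | 1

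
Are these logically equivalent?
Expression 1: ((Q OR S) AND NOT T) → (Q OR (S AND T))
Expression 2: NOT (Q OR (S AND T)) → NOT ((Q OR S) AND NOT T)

Yes, Contrapositive is always equivalent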